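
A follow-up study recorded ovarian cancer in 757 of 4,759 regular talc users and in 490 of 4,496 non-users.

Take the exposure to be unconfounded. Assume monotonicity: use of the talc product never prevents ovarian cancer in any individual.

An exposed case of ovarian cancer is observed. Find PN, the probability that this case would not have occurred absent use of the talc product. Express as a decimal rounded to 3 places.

PN ≈ 0.315

p₁ = P(outcome | exposed) = 757/4759 = 0.15907
p₀ = P(outcome | unexposed) = 490/4496 = 0.10899
Under exogeneity and monotonicity, PN = (p₁ − p₀) / p₁.
PN = (0.15907 − 0.10899) / 0.15907 = 0.050081 / 0.15907 ≈ 0.3148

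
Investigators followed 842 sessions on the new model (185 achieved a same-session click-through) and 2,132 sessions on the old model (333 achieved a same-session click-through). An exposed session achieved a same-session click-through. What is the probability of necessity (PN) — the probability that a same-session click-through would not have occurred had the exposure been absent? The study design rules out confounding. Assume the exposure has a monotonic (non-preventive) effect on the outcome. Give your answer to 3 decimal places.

p₁ = P(outcome | exposed) = 185/842 = 0.21971
p₀ = P(outcome | unexposed) = 333/2132 = 0.15619
Under exogeneity and monotonicity, PN = (p₁ − p₀) / p₁.
PN = (0.21971 − 0.15619) / 0.21971 = 0.063524 / 0.21971 ≈ 0.2891

PN ≈ 0.289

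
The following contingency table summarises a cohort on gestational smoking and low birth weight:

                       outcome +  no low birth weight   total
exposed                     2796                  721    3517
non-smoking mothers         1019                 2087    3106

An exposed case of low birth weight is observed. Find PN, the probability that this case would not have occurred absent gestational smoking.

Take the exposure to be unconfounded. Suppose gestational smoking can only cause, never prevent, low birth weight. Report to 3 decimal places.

p₁ = P(outcome | exposed) = 2796/3517 = 0.795
p₀ = P(outcome | unexposed) = 1019/3106 = 0.32807
Under exogeneity and monotonicity, PN = (p₁ − p₀)/p₁.
PN = (0.795 − 0.32807) / 0.795 ≈ 0.5873

PN ≈ 0.587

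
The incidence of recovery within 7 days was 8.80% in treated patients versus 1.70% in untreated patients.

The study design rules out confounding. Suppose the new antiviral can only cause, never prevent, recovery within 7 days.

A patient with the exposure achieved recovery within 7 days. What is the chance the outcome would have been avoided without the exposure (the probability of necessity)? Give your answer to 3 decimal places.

p₁ = 0.088, p₀ = 0.017.
Under exogeneity and monotonicity, PN = (p₁ − p₀) / p₁.
PN = (0.088 − 0.017) / 0.088 = 0.071 / 0.088 ≈ 0.8068

PN ≈ 0.807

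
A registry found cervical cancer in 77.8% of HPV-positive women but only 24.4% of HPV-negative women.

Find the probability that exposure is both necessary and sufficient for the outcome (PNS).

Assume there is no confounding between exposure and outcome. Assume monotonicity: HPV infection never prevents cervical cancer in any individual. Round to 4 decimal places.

p₁ = 0.778, p₀ = 0.244.
Under exogeneity and monotonicity, PNS = p₁ − p₀.
PNS = 0.778 − 0.244 = 0.534

PNS ≈ 0.5340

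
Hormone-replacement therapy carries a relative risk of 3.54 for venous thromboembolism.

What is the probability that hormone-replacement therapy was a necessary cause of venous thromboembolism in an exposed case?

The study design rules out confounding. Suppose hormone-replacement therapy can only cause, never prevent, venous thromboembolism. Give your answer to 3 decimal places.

PN ≈ 0.718

Under exogeneity and monotonicity, PN = (RR − 1) / RR = 1 − 1/RR.
PN = (3.54 − 1) / 3.54 = 2.54 / 3.54 ≈ 0.7175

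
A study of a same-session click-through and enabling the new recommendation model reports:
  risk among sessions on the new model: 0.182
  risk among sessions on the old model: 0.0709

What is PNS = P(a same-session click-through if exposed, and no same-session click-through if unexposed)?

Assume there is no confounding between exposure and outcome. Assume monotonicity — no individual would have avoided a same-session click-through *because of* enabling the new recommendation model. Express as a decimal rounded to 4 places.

Let p₁ = 0.182, p₀ = 0.0709.
Under exogeneity and monotonicity, PNS = p₁ − p₀.
PNS = 0.182 − 0.0709 = 0.1111

PNS ≈ 0.1111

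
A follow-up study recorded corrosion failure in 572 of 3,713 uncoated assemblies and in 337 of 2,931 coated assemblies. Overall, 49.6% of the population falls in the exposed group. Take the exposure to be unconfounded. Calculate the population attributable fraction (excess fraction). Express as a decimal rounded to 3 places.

p₁ = P(outcome | exposed) = 572/3713 = 0.15405
p₀ = P(outcome | unexposed) = 337/2931 = 0.11498
Overall risk P(Y=1) = π·p₁ + (1−π)·p₀ = 0.496×0.15405 + 0.504×0.11498 = 0.13436.
Under exogeneity, PAF = [P(Y=1) − p₀] / P(Y=1).
PAF = (0.13436 − 0.11498) / 0.13436 ≈ 0.1443

PAF ≈ 0.144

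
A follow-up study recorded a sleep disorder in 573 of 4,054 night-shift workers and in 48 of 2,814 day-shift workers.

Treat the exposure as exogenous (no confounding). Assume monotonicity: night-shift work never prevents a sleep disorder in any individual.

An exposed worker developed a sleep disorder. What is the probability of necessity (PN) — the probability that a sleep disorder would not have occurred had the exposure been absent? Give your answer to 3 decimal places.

PN ≈ 0.879

p₁ = P(outcome | exposed) = 573/4054 = 0.14134
p₀ = P(outcome | unexposed) = 48/2814 = 0.017058
Under exogeneity and monotonicity, PN = (p₁ − p₀) / p₁.
PN = (0.14134 − 0.017058) / 0.14134 = 0.12428 / 0.14134 ≈ 0.8793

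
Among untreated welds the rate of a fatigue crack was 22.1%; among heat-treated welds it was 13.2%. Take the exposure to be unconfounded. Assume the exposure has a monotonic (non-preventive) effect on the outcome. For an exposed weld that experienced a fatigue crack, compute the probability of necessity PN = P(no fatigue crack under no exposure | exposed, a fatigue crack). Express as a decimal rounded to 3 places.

PN ≈ 0.403

p₁ = 0.221, p₀ = 0.132.
Under exogeneity and monotonicity, PN = (p₁ − p₀) / p₁.
PN = (0.221 − 0.132) / 0.221 = 0.089 / 0.221 ≈ 0.4027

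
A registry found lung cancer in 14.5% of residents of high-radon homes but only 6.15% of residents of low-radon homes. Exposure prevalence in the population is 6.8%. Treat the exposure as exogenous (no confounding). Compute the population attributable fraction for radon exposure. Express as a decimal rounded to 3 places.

PAF ≈ 0.085

p₁ = 0.145, p₀ = 0.0615.
Overall risk P(Y=1) = π·p₁ + (1−π)·p₀ = 0.068×0.145 + 0.932×0.0615 = 0.067178.
Under exogeneity, PAF = [P(Y=1) − p₀] / P(Y=1).
PAF = (0.067178 − 0.0615) / 0.067178 ≈ 0.0845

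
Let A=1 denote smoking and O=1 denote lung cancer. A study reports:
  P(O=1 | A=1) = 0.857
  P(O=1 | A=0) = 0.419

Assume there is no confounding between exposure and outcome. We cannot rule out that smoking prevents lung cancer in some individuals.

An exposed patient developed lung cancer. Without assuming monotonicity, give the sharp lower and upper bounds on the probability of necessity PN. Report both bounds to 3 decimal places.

Let p₁ = 0.857, p₀ = 0.419.
Under exogeneity alone the bounds on PN are max{0,(p₁−p₀)/p₁} ≤ PN ≤ min{1,(1−p₀)/p₁}.
  lower = (p₁ − p₀)/p₁ = 0.438 / 0.857 ≈ 0.5111
  upper = min{1, (1 − p₀)/p₁} = 0.581 / 0.857 ≈ 0.6779

0.511 ≤ PN ≤ 0.678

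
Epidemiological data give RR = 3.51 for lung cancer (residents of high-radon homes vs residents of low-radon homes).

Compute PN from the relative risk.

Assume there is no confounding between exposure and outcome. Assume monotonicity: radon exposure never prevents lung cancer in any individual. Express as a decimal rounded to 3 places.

PN ≈ 0.715

Under exogeneity and monotonicity, PN = (RR − 1) / RR = 1 − 1/RR.
PN = (3.51 − 1) / 3.51 = 2.51 / 3.51 ≈ 0.7151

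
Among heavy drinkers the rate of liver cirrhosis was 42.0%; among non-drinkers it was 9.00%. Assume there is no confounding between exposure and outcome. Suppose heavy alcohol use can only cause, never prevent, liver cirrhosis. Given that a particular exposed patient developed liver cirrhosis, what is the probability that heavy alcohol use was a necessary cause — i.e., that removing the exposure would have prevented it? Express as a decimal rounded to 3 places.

PN ≈ 0.786

p₁ = 0.42, p₀ = 0.09.
Under exogeneity and monotonicity, PN = (p₁ − p₀) / p₁.
PN = (0.42 − 0.09) / 0.42 = 0.33 / 0.42 ≈ 0.7857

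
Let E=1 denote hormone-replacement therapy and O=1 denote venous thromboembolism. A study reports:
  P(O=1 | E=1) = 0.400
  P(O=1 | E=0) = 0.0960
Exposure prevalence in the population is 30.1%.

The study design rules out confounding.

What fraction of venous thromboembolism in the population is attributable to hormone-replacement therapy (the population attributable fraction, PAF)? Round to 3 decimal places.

Let p₁ = 0.4, p₀ = 0.096.
Overall risk P(Y=1) = π·p₁ + (1−π)·p₀ = 0.301×0.4 + 0.699×0.096 = 0.1875.
Under exogeneity, PAF = [P(Y=1) − p₀] / P(Y=1).
PAF = (0.1875 − 0.096) / 0.1875 ≈ 0.4880

PAF ≈ 0.488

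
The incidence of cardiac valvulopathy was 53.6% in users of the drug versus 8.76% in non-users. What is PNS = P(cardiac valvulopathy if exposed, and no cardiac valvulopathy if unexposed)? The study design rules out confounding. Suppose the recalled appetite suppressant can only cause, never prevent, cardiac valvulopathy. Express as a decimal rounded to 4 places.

PNS ≈ 0.4484

p₁ = 0.536, p₀ = 0.0876.
Under exogeneity and monotonicity, PNS = p₁ − p₀.
PNS = 0.536 − 0.0876 = 0.4484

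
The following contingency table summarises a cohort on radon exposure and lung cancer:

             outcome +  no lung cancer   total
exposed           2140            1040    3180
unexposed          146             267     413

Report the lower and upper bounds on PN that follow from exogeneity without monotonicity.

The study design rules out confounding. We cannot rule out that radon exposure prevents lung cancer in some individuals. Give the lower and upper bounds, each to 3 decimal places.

p₁ = P(outcome | exposed) = 2140/3180 = 0.67296
p₀ = P(outcome | unexposed) = 146/413 = 0.35351
Under exogeneity alone the bounds on PN are max{0,(p₁−p₀)/p₁} ≤ PN ≤ min{1,(1−p₀)/p₁}.
  lower = (p₁ − p₀)/p₁ = 0.31945 / 0.67296 ≈ 0.4747
  upper = min{1, (1 − p₀)/p₁} = 0.64649 / 0.67296 ≈ 0.9607

0.475 ≤ PN ≤ 0.961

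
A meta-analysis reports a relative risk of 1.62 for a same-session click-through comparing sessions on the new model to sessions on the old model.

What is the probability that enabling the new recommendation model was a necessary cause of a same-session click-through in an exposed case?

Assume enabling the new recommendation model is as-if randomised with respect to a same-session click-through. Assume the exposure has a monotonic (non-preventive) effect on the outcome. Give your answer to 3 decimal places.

Under exogeneity and monotonicity, PN = (RR − 1) / RR = 1 − 1/RR.
PN = (1.62 − 1) / 1.62 = 0.62 / 1.62 ≈ 0.3827

PN ≈ 0.383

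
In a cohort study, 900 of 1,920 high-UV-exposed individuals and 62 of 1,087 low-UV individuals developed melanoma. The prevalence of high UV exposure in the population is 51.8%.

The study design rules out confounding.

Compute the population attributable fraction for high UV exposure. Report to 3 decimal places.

p₁ = P(outcome | exposed) = 900/1920 = 0.46875
p₀ = P(outcome | unexposed) = 62/1087 = 0.057038
Overall risk P(Y=1) = π·p₁ + (1−π)·p₀ = 0.518×0.46875 + 0.482×0.057038 = 0.2703.
Under exogeneity, PAF = [P(Y=1) − p₀] / P(Y=1).
PAF = (0.2703 − 0.057038) / 0.2703 ≈ 0.7890

PAF ≈ 0.789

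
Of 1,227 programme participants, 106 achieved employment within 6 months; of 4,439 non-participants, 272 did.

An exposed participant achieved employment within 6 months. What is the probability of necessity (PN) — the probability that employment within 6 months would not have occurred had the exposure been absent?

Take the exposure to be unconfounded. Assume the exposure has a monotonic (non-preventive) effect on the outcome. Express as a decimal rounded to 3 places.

p₁ = P(outcome | exposed) = 106/1227 = 0.08639
p₀ = P(outcome | unexposed) = 272/4439 = 0.061275
Under exogeneity and monotonicity, PN = (p₁ − p₀) / p₁.
PN = (0.08639 − 0.061275) / 0.08639 = 0.025115 / 0.08639 ≈ 0.2907

PN ≈ 0.291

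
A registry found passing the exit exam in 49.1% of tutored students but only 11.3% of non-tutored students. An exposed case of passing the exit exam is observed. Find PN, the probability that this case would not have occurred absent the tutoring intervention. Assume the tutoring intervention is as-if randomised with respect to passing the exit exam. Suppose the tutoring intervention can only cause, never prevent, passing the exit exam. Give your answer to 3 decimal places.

p₁ = 0.491, p₀ = 0.113.
Under exogeneity and monotonicity, PN = (p₁ − p₀) / p₁.
PN = (0.491 − 0.113) / 0.491 = 0.378 / 0.491 ≈ 0.7699

PN ≈ 0.770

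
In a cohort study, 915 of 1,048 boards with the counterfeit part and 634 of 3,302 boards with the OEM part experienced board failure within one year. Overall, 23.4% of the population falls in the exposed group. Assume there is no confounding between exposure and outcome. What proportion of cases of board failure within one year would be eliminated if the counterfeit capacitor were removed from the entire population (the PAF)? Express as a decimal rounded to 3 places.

PAF ≈ 0.454

p₁ = P(outcome | exposed) = 915/1048 = 0.87309
p₀ = P(outcome | unexposed) = 634/3302 = 0.192
Overall risk P(Y=1) = π·p₁ + (1−π)·p₀ = 0.234×0.87309 + 0.766×0.192 = 0.35138.
Under exogeneity, PAF = [P(Y=1) − p₀] / P(Y=1).
PAF = (0.35138 − 0.192) / 0.35138 ≈ 0.4536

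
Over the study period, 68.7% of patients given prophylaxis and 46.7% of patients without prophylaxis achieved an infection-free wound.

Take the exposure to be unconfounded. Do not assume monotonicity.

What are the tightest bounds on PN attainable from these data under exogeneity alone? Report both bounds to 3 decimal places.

p₁ = 0.687, p₀ = 0.467.
Under exogeneity alone the bounds on PN are max{0,(p₁−p₀)/p₁} ≤ PN ≤ min{1,(1−p₀)/p₁}.
  lower = (p₁ − p₀)/p₁ = 0.22 / 0.687 ≈ 0.3202
  upper = min{1, (1 − p₀)/p₁} = 0.533 / 0.687 ≈ 0.7758

0.320 ≤ PN ≤ 0.776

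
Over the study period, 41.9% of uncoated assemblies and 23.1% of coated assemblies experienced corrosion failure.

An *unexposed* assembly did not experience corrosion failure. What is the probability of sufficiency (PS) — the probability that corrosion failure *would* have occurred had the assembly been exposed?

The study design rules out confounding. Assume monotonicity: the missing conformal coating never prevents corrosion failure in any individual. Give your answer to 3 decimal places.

PS ≈ 0.244

p₁ = 0.419, p₀ = 0.231.
Under exogeneity and monotonicity, PS = (p₁ − p₀) / (1 − p₀).
PS = (0.419 − 0.231) / (1 − 0.231) = 0.188 / 0.769 ≈ 0.2445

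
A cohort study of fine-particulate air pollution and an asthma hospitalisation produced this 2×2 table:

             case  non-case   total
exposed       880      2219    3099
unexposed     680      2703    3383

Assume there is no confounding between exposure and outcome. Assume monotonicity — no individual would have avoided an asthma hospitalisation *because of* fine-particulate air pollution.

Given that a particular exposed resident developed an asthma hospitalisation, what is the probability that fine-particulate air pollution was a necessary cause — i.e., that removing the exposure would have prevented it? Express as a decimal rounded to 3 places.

p₁ = P(outcome | exposed) = 880/3099 = 0.28396
p₀ = P(outcome | unexposed) = 680/3383 = 0.20101
Under exogeneity and monotonicity, PN = (p₁ − p₀) / p₁.
PN = (0.28396 − 0.20101) / 0.28396 = 0.082958 / 0.28396 ≈ 0.2921

PN ≈ 0.292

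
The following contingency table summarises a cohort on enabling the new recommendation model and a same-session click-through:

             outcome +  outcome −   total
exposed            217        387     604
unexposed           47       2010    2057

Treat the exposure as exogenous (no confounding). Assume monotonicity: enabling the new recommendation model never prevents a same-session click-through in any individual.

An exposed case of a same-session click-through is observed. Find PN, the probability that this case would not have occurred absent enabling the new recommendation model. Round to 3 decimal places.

p₁ = P(outcome | exposed) = 217/604 = 0.35927
p₀ = P(outcome | unexposed) = 47/2057 = 0.022849
Under exogeneity and monotonicity, PN = (p₁ − p₀)/p₁.
PN = (0.35927 − 0.022849) / 0.35927 ≈ 0.9364

PN ≈ 0.936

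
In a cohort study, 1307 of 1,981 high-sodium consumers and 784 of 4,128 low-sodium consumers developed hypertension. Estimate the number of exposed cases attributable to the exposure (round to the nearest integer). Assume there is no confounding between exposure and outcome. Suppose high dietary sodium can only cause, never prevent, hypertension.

about 931 cases

p₁ = P(outcome | exposed) = 1307/1981 = 0.65977
p₀ = P(outcome | unexposed) = 784/4128 = 0.18992
PN = (p₁ − p₀)/p₁ = (0.65977 − 0.18992) / 0.65977 ≈ 0.71214.
Attributable cases ≈ PN × (exposed cases) = 0.71214 × 1307 ≈ 930.76.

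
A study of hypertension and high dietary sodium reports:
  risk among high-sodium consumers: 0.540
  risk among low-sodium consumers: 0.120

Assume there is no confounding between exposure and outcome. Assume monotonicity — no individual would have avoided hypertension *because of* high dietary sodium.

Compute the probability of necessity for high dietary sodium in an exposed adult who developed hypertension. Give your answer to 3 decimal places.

Let p₁ = 0.54, p₀ = 0.12.
Under exogeneity and monotonicity, PN = (p₁ − p₀) / p₁.
PN = (0.54 − 0.12) / 0.54 = 0.42 / 0.54 ≈ 0.7778

PN ≈ 0.778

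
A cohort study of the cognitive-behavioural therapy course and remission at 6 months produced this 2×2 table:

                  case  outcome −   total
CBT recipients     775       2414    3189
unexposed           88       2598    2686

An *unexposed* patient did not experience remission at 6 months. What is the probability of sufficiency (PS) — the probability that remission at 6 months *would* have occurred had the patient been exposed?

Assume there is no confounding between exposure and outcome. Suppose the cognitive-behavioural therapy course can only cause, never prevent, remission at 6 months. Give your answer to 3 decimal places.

PS ≈ 0.217

p₁ = P(outcome | exposed) = 775/3189 = 0.24302
p₀ = P(outcome | unexposed) = 88/2686 = 0.032762
Under exogeneity and monotonicity, PS = (p₁ − p₀) / (1 − p₀).
PS = (0.24302 − 0.032762) / (1 − 0.032762) = 0.21026 / 0.96724 ≈ 0.2174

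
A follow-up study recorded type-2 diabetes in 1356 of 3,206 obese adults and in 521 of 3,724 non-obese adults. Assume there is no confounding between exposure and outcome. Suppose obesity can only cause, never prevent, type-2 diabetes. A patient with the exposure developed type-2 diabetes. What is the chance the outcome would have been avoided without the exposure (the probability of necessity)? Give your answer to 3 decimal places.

PN ≈ 0.669

p₁ = P(outcome | exposed) = 1356/3206 = 0.42296
p₀ = P(outcome | unexposed) = 521/3724 = 0.1399
Under exogeneity and monotonicity, PN = (p₁ − p₀) / p₁.
PN = (0.42296 − 0.1399) / 0.42296 = 0.28305 / 0.42296 ≈ 0.6692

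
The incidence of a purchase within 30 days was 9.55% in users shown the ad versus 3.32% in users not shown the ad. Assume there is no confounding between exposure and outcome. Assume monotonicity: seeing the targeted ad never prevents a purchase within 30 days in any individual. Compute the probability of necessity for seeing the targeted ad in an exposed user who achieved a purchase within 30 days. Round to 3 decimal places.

p₁ = 0.0955, p₀ = 0.0332.
Under exogeneity and monotonicity, PN = (p₁ − p₀) / p₁.
PN = (0.0955 − 0.0332) / 0.0955 = 0.0623 / 0.0955 ≈ 0.6524

PN ≈ 0.652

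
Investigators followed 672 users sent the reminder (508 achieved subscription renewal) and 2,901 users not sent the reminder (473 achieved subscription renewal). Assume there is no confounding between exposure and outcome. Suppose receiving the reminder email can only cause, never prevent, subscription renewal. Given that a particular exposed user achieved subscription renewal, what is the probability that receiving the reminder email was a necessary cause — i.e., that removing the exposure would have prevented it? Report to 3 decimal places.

p₁ = P(outcome | exposed) = 508/672 = 0.75595
p₀ = P(outcome | unexposed) = 473/2901 = 0.16305
Under exogeneity and monotonicity, PN = (p₁ − p₀) / p₁.
PN = (0.75595 − 0.16305) / 0.75595 = 0.59291 / 0.75595 ≈ 0.7843

PN ≈ 0.784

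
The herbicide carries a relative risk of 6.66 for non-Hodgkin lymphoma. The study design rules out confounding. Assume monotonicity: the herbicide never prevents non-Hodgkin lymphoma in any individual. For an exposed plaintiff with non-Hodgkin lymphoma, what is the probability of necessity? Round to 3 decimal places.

Under exogeneity and monotonicity, PN = (RR − 1) / RR = 1 − 1/RR.
PN = (6.66 − 1) / 6.66 = 5.66 / 6.66 ≈ 0.8498

PN ≈ 0.850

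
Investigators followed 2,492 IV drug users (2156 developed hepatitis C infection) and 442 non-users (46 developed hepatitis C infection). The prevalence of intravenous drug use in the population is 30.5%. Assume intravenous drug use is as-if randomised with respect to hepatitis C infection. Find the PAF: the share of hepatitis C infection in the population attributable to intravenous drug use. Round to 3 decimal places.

PAF ≈ 0.690

p₁ = P(outcome | exposed) = 2156/2492 = 0.86517
p₀ = P(outcome | unexposed) = 46/442 = 0.10407
Overall risk P(Y=1) = π·p₁ + (1−π)·p₀ = 0.305×0.86517 + 0.695×0.10407 = 0.33621.
Under exogeneity, PAF = [P(Y=1) − p₀] / P(Y=1).
PAF = (0.33621 − 0.10407) / 0.33621 ≈ 0.6905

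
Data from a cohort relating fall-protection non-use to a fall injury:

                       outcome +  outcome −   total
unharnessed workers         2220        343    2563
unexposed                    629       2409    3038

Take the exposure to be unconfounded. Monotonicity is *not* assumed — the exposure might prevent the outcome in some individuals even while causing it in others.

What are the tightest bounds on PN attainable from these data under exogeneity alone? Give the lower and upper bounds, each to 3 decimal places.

p₁ = P(outcome | exposed) = 2220/2563 = 0.86617
p₀ = P(outcome | unexposed) = 629/3038 = 0.20704
Under exogeneity alone the bounds on PN are max{0,(p₁−p₀)/p₁} ≤ PN ≤ min{1,(1−p₀)/p₁}.
  lower = (p₁ − p₀)/p₁ = 0.65913 / 0.86617 ≈ 0.7610
  upper = min{1, (1 − p₀)/p₁} = 0.79296 / 0.86617 ≈ 0.9155

0.761 ≤ PN ≤ 0.915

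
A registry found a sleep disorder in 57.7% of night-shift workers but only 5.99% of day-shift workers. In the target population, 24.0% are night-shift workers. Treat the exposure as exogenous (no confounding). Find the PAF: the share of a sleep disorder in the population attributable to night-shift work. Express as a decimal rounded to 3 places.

p₁ = 0.577, p₀ = 0.0599.
Overall risk P(Y=1) = π·p₁ + (1−π)·p₀ = 0.24×0.577 + 0.76×0.0599 = 0.184.
Under exogeneity, PAF = [P(Y=1) − p₀] / P(Y=1).
PAF = (0.184 − 0.0599) / 0.184 ≈ 0.6745

PAF ≈ 0.674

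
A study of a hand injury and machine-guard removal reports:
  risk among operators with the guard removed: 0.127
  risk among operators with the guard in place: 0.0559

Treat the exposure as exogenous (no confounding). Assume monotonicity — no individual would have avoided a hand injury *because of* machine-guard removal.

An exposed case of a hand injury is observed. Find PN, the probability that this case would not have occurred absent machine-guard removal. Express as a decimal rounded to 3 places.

PN ≈ 0.560

Let p₁ = 0.127, p₀ = 0.0559.
Under exogeneity and monotonicity, PN = (p₁ − p₀) / p₁.
PN = (0.127 − 0.0559) / 0.127 = 0.0711 / 0.127 ≈ 0.5598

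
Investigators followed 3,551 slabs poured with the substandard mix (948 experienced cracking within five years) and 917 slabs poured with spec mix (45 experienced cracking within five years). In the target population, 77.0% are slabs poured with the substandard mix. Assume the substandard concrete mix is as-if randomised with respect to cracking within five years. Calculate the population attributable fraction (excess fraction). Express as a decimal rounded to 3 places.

p₁ = P(outcome | exposed) = 948/3551 = 0.26697
p₀ = P(outcome | unexposed) = 45/917 = 0.049073
Overall risk P(Y=1) = π·p₁ + (1−π)·p₀ = 0.77×0.26697 + 0.23×0.049073 = 0.21685.
Under exogeneity, PAF = [P(Y=1) − p₀] / P(Y=1).
PAF = (0.21685 − 0.049073) / 0.21685 ≈ 0.7737

PAF ≈ 0.774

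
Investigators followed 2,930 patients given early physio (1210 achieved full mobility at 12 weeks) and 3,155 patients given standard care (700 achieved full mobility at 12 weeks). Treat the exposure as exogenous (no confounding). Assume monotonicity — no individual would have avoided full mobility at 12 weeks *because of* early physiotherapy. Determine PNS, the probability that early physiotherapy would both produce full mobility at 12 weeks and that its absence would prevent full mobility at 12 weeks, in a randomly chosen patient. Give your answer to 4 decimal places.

PNS ≈ 0.1911

p₁ = P(outcome | exposed) = 1210/2930 = 0.41297
p₀ = P(outcome | unexposed) = 700/3155 = 0.22187
Under exogeneity and monotonicity, PNS = p₁ − p₀.
PNS = 0.41297 − 0.22187 = 0.1911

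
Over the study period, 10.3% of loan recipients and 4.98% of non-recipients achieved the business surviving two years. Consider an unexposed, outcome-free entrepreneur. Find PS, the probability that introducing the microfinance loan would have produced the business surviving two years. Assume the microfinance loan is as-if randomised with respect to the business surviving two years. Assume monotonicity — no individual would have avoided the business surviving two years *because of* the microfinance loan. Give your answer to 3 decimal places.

PS ≈ 0.056

p₁ = 0.103, p₀ = 0.0498.
Under exogeneity and monotonicity, PS = (p₁ − p₀) / (1 − p₀).
PS = (0.103 − 0.0498) / (1 − 0.0498) = 0.0532 / 0.9502 ≈ 0.0560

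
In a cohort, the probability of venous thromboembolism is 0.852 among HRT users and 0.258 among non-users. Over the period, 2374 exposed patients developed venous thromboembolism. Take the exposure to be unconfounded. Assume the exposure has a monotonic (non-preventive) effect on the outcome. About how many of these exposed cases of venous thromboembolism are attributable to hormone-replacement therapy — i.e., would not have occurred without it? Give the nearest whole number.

about 1655 cases

Let p₁ = 0.852, p₀ = 0.258.
PN = (p₁ − p₀)/p₁ = (0.852 − 0.258) / 0.852 ≈ 0.69718.
Attributable cases ≈ PN × (exposed cases) = 0.69718 × 2374 ≈ 1655.11.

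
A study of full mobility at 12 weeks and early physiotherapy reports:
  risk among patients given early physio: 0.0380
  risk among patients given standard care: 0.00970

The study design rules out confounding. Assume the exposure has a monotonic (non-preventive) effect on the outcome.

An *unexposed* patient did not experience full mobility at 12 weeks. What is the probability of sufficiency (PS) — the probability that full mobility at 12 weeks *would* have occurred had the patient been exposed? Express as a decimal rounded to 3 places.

PS ≈ 0.029

Let p₁ = 0.038, p₀ = 0.0097.
Under exogeneity and monotonicity, PS = (p₁ − p₀) / (1 − p₀).
PS = (0.038 − 0.0097) / (1 − 0.0097) = 0.0283 / 0.9903 ≈ 0.0286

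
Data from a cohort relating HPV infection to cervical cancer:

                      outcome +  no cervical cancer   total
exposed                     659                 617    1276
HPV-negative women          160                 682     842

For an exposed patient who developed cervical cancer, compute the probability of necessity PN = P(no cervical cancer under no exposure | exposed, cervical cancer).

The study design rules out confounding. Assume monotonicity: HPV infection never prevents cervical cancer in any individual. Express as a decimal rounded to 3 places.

p₁ = P(outcome | exposed) = 659/1276 = 0.51646
p₀ = P(outcome | unexposed) = 160/842 = 0.19002
Under exogeneity and monotonicity, PN = (p₁ − p₀) / p₁.
PN = (0.51646 − 0.19002) / 0.51646 = 0.32643 / 0.51646 ≈ 0.6321

PN ≈ 0.632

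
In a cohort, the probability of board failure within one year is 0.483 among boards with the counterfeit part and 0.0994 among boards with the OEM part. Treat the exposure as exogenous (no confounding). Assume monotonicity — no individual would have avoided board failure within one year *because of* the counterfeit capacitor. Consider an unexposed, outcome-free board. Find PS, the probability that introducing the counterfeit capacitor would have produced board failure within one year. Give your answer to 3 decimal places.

PS ≈ 0.426

Let p₁ = 0.483, p₀ = 0.0994.
Under exogeneity and monotonicity, PS = (p₁ − p₀) / (1 − p₀).
PS = (0.483 − 0.0994) / (1 − 0.0994) = 0.3836 / 0.9006 ≈ 0.4259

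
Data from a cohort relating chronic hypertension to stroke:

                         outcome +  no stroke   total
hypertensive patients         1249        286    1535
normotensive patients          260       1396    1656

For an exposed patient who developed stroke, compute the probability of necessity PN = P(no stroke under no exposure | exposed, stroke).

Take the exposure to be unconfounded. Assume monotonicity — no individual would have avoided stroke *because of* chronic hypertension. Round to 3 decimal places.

PN ≈ 0.807

p₁ = P(outcome | exposed) = 1249/1535 = 0.81368
p₀ = P(outcome | unexposed) = 260/1656 = 0.157
Under exogeneity and monotonicity, PN = (p₁ − p₀) / p₁.
PN = (0.81368 − 0.157) / 0.81368 = 0.65668 / 0.81368 ≈ 0.8070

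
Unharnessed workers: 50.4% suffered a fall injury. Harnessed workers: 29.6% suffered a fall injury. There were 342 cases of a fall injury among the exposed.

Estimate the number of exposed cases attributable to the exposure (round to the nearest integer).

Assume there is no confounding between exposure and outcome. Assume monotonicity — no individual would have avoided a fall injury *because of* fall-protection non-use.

about 141 cases

p₁ = 0.504, p₀ = 0.296.
PN = (p₁ − p₀)/p₁ = (0.504 − 0.296) / 0.504 ≈ 0.41270.
Attributable cases ≈ PN × (exposed cases) = 0.41270 × 342 ≈ 141.14.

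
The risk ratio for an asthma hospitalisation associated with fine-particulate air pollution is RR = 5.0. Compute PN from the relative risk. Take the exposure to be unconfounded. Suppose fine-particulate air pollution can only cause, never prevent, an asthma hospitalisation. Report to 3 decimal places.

PN ≈ 0.800

Under exogeneity and monotonicity, PN = (RR − 1) / RR = 1 − 1/RR.
PN = (5.0 − 1) / 5.0 = 4 / 5.0 ≈ 0.8000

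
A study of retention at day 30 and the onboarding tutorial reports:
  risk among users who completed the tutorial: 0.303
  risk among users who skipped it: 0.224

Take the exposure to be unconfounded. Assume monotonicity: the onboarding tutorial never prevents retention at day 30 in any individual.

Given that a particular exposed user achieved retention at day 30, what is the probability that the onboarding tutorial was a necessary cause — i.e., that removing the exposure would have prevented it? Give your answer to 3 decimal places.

PN ≈ 0.261

Let p₁ = 0.303, p₀ = 0.224.
Under exogeneity and monotonicity, PN = (p₁ − p₀) / p₁.
PN = (0.303 − 0.224) / 0.303 = 0.079 / 0.303 ≈ 0.2607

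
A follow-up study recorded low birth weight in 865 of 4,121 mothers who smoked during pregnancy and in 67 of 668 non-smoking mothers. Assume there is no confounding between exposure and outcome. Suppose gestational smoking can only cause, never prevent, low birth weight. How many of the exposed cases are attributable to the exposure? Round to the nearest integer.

p₁ = P(outcome | exposed) = 865/4121 = 0.2099
p₀ = P(outcome | unexposed) = 67/668 = 0.1003
PN = (p₁ − p₀)/p₁ = (0.2099 − 0.1003) / 0.2099 ≈ 0.52216.
Attributable cases ≈ PN × (exposed cases) = 0.52216 × 865 ≈ 451.67.

about 452 cases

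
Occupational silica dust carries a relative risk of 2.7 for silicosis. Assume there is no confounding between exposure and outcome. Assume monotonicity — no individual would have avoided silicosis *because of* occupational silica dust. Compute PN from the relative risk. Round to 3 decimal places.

Under exogeneity and monotonicity, PN = (RR − 1) / RR = 1 − 1/RR.
PN = (2.7 − 1) / 2.7 = 1.7 / 2.7 ≈ 0.6296

PN ≈ 0.630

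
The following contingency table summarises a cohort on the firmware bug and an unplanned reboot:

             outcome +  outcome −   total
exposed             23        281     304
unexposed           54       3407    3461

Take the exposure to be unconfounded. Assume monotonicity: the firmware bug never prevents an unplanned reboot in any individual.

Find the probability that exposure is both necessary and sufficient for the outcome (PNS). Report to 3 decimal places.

PNS ≈ 0.060

p₁ = P(outcome | exposed) = 23/304 = 0.075658
p₀ = P(outcome | unexposed) = 54/3461 = 0.015602
Under exogeneity and monotonicity, PNS = p₁ − p₀.
PNS = 0.075658 − 0.015602 = 0.060055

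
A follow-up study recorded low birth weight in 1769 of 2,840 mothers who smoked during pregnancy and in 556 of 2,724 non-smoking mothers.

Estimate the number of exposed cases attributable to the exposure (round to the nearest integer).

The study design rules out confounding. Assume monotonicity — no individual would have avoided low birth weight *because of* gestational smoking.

about 1189 cases

p₁ = P(outcome | exposed) = 1769/2840 = 0.62289
p₀ = P(outcome | unexposed) = 556/2724 = 0.20411
PN = (p₁ − p₀)/p₁ = (0.62289 − 0.20411) / 0.62289 ≈ 0.67231.
Attributable cases ≈ PN × (exposed cases) = 0.67231 × 1769 ≈ 1189.32.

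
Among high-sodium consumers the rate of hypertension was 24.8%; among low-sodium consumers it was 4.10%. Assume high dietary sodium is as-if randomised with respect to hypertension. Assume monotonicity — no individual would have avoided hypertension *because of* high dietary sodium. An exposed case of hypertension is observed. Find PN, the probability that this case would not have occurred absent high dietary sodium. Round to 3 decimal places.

p₁ = 0.248, p₀ = 0.041.
Under exogeneity and monotonicity, PN = (p₁ − p₀) / p₁.
PN = (0.248 − 0.041) / 0.248 = 0.207 / 0.248 ≈ 0.8347

PN ≈ 0.835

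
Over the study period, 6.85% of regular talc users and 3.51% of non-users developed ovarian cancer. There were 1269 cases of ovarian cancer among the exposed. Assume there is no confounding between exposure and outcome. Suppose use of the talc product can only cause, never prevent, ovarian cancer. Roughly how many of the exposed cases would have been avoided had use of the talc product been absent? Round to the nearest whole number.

about 619 cases

p₁ = 0.0685, p₀ = 0.0351.
PN = (p₁ − p₀)/p₁ = (0.0685 − 0.0351) / 0.0685 ≈ 0.48759.
Attributable cases ≈ PN × (exposed cases) = 0.48759 × 1269 ≈ 618.75.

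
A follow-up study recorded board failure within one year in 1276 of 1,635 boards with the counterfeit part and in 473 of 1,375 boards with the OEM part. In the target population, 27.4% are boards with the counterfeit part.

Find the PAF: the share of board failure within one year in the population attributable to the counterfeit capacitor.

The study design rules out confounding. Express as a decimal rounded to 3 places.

p₁ = P(outcome | exposed) = 1276/1635 = 0.78043
p₀ = P(outcome | unexposed) = 473/1375 = 0.344
Overall risk P(Y=1) = π·p₁ + (1−π)·p₀ = 0.274×0.78043 + 0.726×0.344 = 0.46358.
Under exogeneity, PAF = [P(Y=1) − p₀] / P(Y=1).
PAF = (0.46358 − 0.344) / 0.46358 ≈ 0.2580

PAF ≈ 0.258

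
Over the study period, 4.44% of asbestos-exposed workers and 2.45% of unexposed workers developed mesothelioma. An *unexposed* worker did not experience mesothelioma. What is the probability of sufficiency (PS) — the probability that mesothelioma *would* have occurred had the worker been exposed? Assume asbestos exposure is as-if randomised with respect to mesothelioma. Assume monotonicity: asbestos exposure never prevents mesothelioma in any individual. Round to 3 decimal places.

PS ≈ 0.020

p₁ = 0.0444, p₀ = 0.0245.
Under exogeneity and monotonicity, PS = (p₁ − p₀) / (1 − p₀).
PS = (0.0444 − 0.0245) / (1 − 0.0245) = 0.0199 / 0.9755 ≈ 0.0204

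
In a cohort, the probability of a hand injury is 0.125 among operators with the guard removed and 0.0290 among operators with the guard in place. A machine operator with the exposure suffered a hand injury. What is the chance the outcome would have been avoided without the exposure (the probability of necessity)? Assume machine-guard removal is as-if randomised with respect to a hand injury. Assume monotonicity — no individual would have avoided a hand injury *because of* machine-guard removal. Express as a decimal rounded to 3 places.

Let p₁ = 0.125, p₀ = 0.029.
Under exogeneity and monotonicity, PN = (p₁ − p₀) / p₁.
PN = (0.125 − 0.029) / 0.125 = 0.096 / 0.125 ≈ 0.7680

PN ≈ 0.768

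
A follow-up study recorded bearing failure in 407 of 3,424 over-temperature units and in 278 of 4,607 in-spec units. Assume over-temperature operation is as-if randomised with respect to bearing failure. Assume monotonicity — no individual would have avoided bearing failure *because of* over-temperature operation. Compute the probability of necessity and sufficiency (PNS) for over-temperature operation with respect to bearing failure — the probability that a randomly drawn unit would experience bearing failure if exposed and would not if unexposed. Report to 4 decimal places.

PNS ≈ 0.0585

p₁ = P(outcome | exposed) = 407/3424 = 0.11887
p₀ = P(outcome | unexposed) = 278/4607 = 0.060343
Under exogeneity and monotonicity, PNS = p₁ − p₀.
PNS = 0.11887 − 0.060343 = 0.058524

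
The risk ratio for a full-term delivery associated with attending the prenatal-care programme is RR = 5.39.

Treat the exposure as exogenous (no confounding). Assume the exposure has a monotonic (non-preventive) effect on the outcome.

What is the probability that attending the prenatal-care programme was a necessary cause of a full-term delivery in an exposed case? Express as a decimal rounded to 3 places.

Under exogeneity and monotonicity, PN = (RR − 1) / RR = 1 − 1/RR.
PN = (5.39 − 1) / 5.39 = 4.39 / 5.39 ≈ 0.8145

PN ≈ 0.814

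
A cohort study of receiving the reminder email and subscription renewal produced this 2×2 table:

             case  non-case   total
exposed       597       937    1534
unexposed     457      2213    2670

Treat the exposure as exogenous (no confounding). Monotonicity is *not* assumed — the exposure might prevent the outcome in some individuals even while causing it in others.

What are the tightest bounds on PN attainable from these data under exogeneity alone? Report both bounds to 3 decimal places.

0.560 ≤ PN ≤ 1.000

p₁ = P(outcome | exposed) = 597/1534 = 0.38918
p₀ = P(outcome | unexposed) = 457/2670 = 0.17116
Under exogeneity alone the bounds on PN are max{0,(p₁−p₀)/p₁} ≤ PN ≤ min{1,(1−p₀)/p₁}.
  lower = (p₁ − p₀)/p₁ = 0.21802 / 0.38918 ≈ 0.5602
  upper = min{1, (1 − p₀)/p₁} = 0.82884 / 0.38918 ≈ 2.1297 → capped at 1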